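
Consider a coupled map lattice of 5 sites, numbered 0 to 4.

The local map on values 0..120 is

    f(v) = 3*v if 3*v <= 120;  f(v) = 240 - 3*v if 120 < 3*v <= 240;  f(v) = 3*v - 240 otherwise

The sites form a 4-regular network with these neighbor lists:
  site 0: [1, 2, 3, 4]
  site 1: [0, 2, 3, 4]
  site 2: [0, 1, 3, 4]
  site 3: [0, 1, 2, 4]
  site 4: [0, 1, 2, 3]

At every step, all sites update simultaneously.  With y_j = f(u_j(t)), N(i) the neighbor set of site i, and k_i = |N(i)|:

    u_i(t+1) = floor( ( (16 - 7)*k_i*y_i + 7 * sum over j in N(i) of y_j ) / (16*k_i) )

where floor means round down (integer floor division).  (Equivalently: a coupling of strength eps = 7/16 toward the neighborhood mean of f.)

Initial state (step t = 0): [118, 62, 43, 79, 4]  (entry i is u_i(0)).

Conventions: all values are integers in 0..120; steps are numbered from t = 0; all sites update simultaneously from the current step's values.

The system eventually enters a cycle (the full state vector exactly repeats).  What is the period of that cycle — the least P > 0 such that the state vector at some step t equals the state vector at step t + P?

Answer: 4
Key observation: The state at step 52, [93, 94, 93, 93, 93], reappears at step 56 — and no state repeats earlier — so the cycle the system enters has period 4.

Derivation:
t=0: [118, 62, 43, 79, 4]
t=1: [83, 56, 82, 33, 37]
t=2: [36, 65, 35, 77, 82]
t=3: [78, 50, 77, 33, 32]
t=4: [35, 73, 36, 77, 76]
t=5: [75, 37, 76, 31, 33]
t=6: [42, 86, 41, 78, 80]
t=7: [79, 36, 80, 30, 27]
t=8: [32, 79, 30, 71, 67]
t=9: [71, 29, 68, 40, 45]
t=10: [53, 80, 57, 95, 88]
t=11: [60, 23, 55, 44, 34]
t=12: [72, 76, 79, 94, 91]
t=13: [23, 17, 13, 31, 27]
t=14: [67, 59, 54, 78, 73]
t=15: [40, 51, 57, 25, 32]
t=16: [103, 88, 80, 82, 92]
t=17: [46, 25, 14, 17, 31]
t=18: [85, 73, 58, 62, 81]
t=19: [24, 26, 47, 41, 18]
t=20: [78, 81, 90, 98, 70]
t=21: [16, 14, 27, 37, 27]
t=22: [61, 58, 76, 90, 76]
t=23: [45, 49, 24, 32, 24]
t=24: [95, 90, 80, 91, 80]
t=25: [32, 25, 11, 26, 11]
t=26: [77, 68, 49, 69, 49]
t=27: [32, 45, 71, 43, 71]
t=28: [83, 87, 52, 90, 52]
t=29: [29, 34, 63, 38, 63]
t=30: [83, 90, 67, 95, 67]
t=31: [21, 31, 35, 38, 35]
t=32: [81, 94, 100, 104, 100]
t=33: [27, 44, 53, 58, 53]
t=34: [82, 94, 82, 75, 82]
t=35: [10, 27, 10, 15, 10]
t=36: [37, 60, 37, 44, 37]
t=37: [105, 81, 105, 103, 105]
t=38: [66, 33, 66, 63, 66]
t=39: [49, 75, 49, 53, 49]
t=40: [83, 47, 83, 77, 83]
t=41: [18, 59, 18, 18, 18]
t=42: [54, 59, 54, 54, 54]
t=43: [76, 69, 76, 76, 76]
t=44: [14, 23, 14, 14, 14]
t=45: [44, 57, 44, 44, 44]
t=46: [103, 86, 103, 103, 103]
t=47: [63, 40, 63, 63, 63]
t=48: [58, 89, 58, 58, 58]
t=49: [61, 44, 61, 61, 61]
t=50: [62, 85, 62, 62, 62]
t=51: [49, 32, 49, 49, 49]
t=52: [93, 94, 93, 93, 93]
t=53: [39, 40, 39, 39, 39]
t=54: [117, 118, 117, 117, 117]
t=55: [111, 112, 111, 111, 111]
t=56: [93, 94, 93, 93, 93]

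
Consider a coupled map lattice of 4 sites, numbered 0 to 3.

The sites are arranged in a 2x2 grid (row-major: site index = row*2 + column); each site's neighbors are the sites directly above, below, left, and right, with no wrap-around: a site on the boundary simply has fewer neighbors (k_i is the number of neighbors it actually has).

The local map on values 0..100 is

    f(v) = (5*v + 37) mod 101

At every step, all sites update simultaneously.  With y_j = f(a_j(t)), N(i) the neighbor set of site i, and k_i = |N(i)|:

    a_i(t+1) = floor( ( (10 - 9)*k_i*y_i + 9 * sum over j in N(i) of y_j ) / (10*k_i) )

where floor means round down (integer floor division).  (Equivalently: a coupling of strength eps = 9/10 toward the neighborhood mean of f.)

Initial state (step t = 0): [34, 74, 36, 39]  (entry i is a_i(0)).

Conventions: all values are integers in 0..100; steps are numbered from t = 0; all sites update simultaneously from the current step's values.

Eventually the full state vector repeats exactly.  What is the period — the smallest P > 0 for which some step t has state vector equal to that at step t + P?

Simulating step by step:
t=0: [34, 74, 36, 39]
t=1: [8, 16, 17, 11]
t=2: [24, 77, 78, 25]
t=3: [24, 54, 54, 24]
t=4: [9, 50, 50, 9]
t=5: [84, 82, 82, 84]
t=6: [44, 52, 52, 44]
t=7: [91, 59, 59, 91]
t=8: [34, 82, 82, 34]
t=9: [39, 8, 8, 39]
t=10: [72, 34, 34, 72]
t=11: [13, 85, 85, 13]
t=12: [52, 6, 6, 52]
t=13: [69, 92, 92, 69]
t=14: [91, 80, 80, 91]
t=15: [38, 82, 82, 38]
t=16: [41, 26, 26, 41]
t=17: [63, 42, 42, 63]
t=18: [45, 48, 48, 45]
t=19: [73, 61, 61, 73]
t=20: [45, 93, 93, 45]
t=21: [94, 63, 63, 94]
t=22: [44, 6, 6, 44]
t=23: [65, 56, 56, 65]
t=24: [18, 54, 54, 18]
t=25: [6, 23, 23, 6]
t=26: [52, 65, 65, 52]
t=27: [62, 91, 91, 62]
t=28: [83, 48, 48, 83]
t=29: [72, 50, 50, 72]
t=30: [85, 93, 93, 85]
t=31: [94, 62, 62, 94]
t=32: [39, 6, 6, 39]
t=33: [63, 33, 33, 63]
t=34: [4, 44, 44, 4]
t=35: [55, 56, 56, 55]
t=36: [13, 9, 9, 13]
t=37: [73, 9, 9, 73]
t=38: [83, 97, 97, 83]
t=39: [20, 44, 44, 20]
t=40: [53, 37, 37, 53]
t=41: [28, 92, 92, 28]
t=42: [91, 77, 77, 91]
t=43: [25, 81, 81, 25]
t=44: [40, 58, 58, 40]
t=45: [25, 33, 33, 25]
t=46: [6, 54, 54, 6]
t=47: [10, 60, 60, 10]
t=48: [39, 81, 81, 39]
t=49: [37, 30, 30, 37]
t=50: [79, 26, 26, 79]
t=51: [62, 31, 31, 62]
t=52: [86, 48, 48, 86]
t=53: [73, 64, 64, 73]
t=54: [58, 94, 94, 58]
t=55: [4, 21, 21, 4]
t=56: [42, 55, 55, 42]
t=57: [12, 41, 41, 12]
t=58: [45, 91, 91, 45]
t=59: [85, 62, 62, 85]
t=60: [45, 56, 56, 45]
t=61: [18, 55, 55, 18]
t=62: [10, 24, 24, 10]
t=63: [59, 83, 83, 59]
t=64: [46, 30, 30, 46]
t=65: [83, 67, 67, 83]
t=66: [66, 50, 50, 66]
t=67: [82, 66, 66, 82]
t=68: [61, 45, 45, 61]
t=69: [57, 41, 41, 57]
t=70: [37, 21, 21, 37]
t=71: [38, 22, 22, 38]
t=72: [43, 27, 27, 43]
t=73: [68, 52, 52, 68]
t=74: [92, 76, 76, 92]
t=75: [21, 85, 85, 21]
t=76: [56, 42, 42, 56]
t=77: [41, 17, 17, 41]
t=78: [22, 38, 38, 22]
t=79: [27, 43, 43, 27]
t=80: [52, 68, 68, 52]
t=81: [76, 92, 92, 76]
t=82: [85, 21, 21, 85]
t=83: [42, 56, 56, 42]
t=84: [17, 41, 41, 17]
t=85: [38, 22, 22, 38]

Answer: 14
Key observation: The state at step 71, [38, 22, 22, 38], reappears at step 85 — and no state repeats earlier — so the cycle the system enters has period 14.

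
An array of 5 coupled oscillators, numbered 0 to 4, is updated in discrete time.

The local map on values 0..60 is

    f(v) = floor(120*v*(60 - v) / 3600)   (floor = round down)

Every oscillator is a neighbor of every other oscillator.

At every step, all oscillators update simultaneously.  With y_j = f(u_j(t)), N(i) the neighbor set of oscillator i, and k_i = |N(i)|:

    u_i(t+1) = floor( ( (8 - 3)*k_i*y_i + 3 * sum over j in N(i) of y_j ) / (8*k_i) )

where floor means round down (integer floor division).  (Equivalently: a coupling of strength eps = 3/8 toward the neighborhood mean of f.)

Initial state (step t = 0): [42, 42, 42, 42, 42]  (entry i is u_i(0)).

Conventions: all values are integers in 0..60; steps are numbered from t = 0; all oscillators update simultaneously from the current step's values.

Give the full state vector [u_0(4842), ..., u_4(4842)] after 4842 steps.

Simulating step by step:
t=0: [42, 42, 42, 42, 42]
t=1: [25, 25, 25, 25, 25]
t=2: [29, 29, 29, 29, 29]
t=3: [29, 29, 29, 29, 29]

Answer: [29, 29, 29, 29, 29]
Key observation: The state at step 2, [29, 29, 29, 29, 29], reappears at step 3: the system is in a cycle of period 1 from step 2 on.  Therefore the state at step 4842 equals the state at step 2 + ((4842 - 2) mod 1) = 2, which is [29, 29, 29, 29, 29].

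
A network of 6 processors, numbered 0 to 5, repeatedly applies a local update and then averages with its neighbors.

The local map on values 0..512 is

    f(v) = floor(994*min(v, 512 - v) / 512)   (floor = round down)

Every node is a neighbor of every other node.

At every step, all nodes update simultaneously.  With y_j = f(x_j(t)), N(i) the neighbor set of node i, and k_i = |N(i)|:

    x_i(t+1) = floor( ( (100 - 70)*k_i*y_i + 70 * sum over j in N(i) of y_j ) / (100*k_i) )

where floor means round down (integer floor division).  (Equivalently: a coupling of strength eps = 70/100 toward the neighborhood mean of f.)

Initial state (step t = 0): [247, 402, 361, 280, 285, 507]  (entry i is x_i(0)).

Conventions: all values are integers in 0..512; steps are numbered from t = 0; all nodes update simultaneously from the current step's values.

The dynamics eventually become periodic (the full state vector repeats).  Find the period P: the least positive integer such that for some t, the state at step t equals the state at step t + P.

Answer: 5
Key observation: The state at step 7, [236, 236, 236, 236, 236, 236], reappears at step 12 — and no state repeats earlier — so the cycle the system enters has period 5.

Derivation:
t=0: [247, 402, 361, 280, 285, 507]
t=1: [340, 297, 310, 335, 334, 265]
t=2: [376, 389, 385, 378, 378, 399]
t=3: [250, 246, 247, 249, 249, 243]
t=4: [480, 479, 479, 480, 480, 478]
t=5: [63, 63, 63, 63, 63, 63]
t=6: [122, 122, 122, 122, 122, 122]
t=7: [236, 236, 236, 236, 236, 236]
t=8: [458, 458, 458, 458, 458, 458]
t=9: [104, 104, 104, 104, 104, 104]
t=10: [201, 201, 201, 201, 201, 201]
t=11: [390, 390, 390, 390, 390, 390]
t=12: [236, 236, 236, 236, 236, 236]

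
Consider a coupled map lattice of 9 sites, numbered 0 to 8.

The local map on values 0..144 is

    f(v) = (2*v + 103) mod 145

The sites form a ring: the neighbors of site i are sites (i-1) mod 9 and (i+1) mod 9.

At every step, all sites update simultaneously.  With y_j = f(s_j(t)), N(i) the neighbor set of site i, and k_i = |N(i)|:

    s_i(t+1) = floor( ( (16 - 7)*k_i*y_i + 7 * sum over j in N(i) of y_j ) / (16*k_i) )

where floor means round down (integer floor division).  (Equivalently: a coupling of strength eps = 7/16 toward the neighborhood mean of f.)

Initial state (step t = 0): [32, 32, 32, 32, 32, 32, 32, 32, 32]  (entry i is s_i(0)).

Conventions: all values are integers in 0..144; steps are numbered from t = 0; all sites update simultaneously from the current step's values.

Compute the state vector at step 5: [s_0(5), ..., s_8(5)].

Answer: [12, 12, 12, 12, 12, 12, 12, 12, 12]

Derivation:
t=0: [32, 32, 32, 32, 32, 32, 32, 32, 32]
t=1: [22, 22, 22, 22, 22, 22, 22, 22, 22]
t=2: [2, 2, 2, 2, 2, 2, 2, 2, 2]
t=3: [107, 107, 107, 107, 107, 107, 107, 107, 107]
t=4: [27, 27, 27, 27, 27, 27, 27, 27, 27]
t=5: [12, 12, 12, 12, 12, 12, 12, 12, 12]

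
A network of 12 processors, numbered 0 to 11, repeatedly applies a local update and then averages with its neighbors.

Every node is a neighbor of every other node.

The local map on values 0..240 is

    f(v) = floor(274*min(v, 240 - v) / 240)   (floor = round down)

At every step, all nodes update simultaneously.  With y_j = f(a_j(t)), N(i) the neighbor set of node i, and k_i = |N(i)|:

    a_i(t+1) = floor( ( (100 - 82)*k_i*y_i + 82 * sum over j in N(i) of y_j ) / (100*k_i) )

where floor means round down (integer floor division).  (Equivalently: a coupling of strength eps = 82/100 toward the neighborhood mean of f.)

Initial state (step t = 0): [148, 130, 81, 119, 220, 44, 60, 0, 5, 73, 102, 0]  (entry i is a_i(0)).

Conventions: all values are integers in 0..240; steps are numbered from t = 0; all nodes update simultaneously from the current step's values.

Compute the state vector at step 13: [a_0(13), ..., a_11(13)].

Answer: [135, 135, 135, 135, 135, 135, 135, 135, 135, 135, 135, 135]

Derivation:
t=0: [148, 130, 81, 119, 220, 44, 60, 0, 5, 73, 102, 0]
t=1: [70, 72, 69, 73, 62, 64, 66, 59, 60, 68, 71, 59]
t=2: [75, 75, 75, 75, 74, 74, 75, 74, 74, 75, 75, 74]
t=3: [84, 84, 84, 84, 84, 84, 84, 84, 84, 84, 84, 84]
t=4: [95, 95, 95, 95, 95, 95, 95, 95, 95, 95, 95, 95]
t=5: [108, 108, 108, 108, 108, 108, 108, 108, 108, 108, 108, 108]
t=6: [123, 123, 123, 123, 123, 123, 123, 123, 123, 123, 123, 123]
t=7: [133, 133, 133, 133, 133, 133, 133, 133, 133, 133, 133, 133]
t=8: [122, 122, 122, 122, 122, 122, 122, 122, 122, 122, 122, 122]
t=9: [134, 134, 134, 134, 134, 134, 134, 134, 134, 134, 134, 134]
t=10: [121, 121, 121, 121, 121, 121, 121, 121, 121, 121, 121, 121]
t=11: [135, 135, 135, 135, 135, 135, 135, 135, 135, 135, 135, 135]
t=12: [119, 119, 119, 119, 119, 119, 119, 119, 119, 119, 119, 119]
t=13: [135, 135, 135, 135, 135, 135, 135, 135, 135, 135, 135, 135]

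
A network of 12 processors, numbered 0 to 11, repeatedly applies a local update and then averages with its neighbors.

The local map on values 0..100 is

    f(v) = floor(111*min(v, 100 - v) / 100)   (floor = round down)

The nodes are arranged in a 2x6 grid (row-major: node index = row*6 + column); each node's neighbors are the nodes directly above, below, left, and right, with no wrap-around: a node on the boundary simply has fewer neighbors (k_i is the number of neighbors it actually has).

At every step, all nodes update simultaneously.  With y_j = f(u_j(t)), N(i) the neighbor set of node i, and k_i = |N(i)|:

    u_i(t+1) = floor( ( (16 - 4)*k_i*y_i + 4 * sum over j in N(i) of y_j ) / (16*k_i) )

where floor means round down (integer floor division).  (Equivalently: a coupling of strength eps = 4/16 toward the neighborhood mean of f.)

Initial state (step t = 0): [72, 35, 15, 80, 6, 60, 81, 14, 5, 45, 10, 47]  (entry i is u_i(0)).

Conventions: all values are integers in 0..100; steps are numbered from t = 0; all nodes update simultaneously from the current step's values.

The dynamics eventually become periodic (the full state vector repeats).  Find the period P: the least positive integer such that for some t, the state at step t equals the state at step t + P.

Simulating step by step:
t=0: [72, 35, 15, 80, 6, 60, 81, 14, 5, 45, 10, 47]
t=1: [30, 33, 17, 22, 10, 40, 21, 16, 10, 39, 17, 45]
t=2: [32, 32, 19, 24, 15, 40, 23, 18, 14, 36, 22, 44]
t=3: [33, 32, 22, 25, 19, 41, 25, 20, 17, 34, 26, 44]
t=4: [34, 33, 24, 27, 24, 42, 27, 23, 20, 33, 29, 45]
t=5: [35, 34, 26, 29, 28, 43, 29, 26, 23, 33, 33, 46]
t=6: [37, 35, 28, 31, 32, 45, 32, 28, 26, 34, 36, 48]
t=7: [39, 37, 31, 34, 36, 47, 35, 31, 29, 36, 39, 50]
t=8: [42, 40, 34, 37, 40, 50, 38, 34, 32, 38, 43, 53]
t=9: [45, 43, 37, 41, 44, 53, 41, 37, 35, 41, 46, 51]
t=10: [48, 46, 41, 44, 48, 51, 45, 41, 39, 44, 50, 53]
t=11: [52, 50, 45, 48, 52, 53, 49, 45, 43, 48, 54, 52]
t=12: [53, 53, 49, 52, 52, 52, 53, 49, 47, 52, 51, 52]
t=13: [52, 52, 53, 53, 53, 53, 52, 53, 52, 53, 53, 53]
t=14: [53, 52, 52, 52, 52, 52, 52, 52, 52, 52, 52, 52]
t=15: [52, 52, 53, 53, 53, 53, 52, 53, 53, 53, 53, 53]
t=16: [53, 52, 52, 52, 52, 52, 52, 52, 52, 52, 52, 52]

Answer: 2
Key observation: The state at step 14, [53, 52, 52, 52, 52, 52, 52, 52, 52, 52, 52, 52], reappears at step 16 — and no state repeats earlier — so the cycle the system enters has period 2.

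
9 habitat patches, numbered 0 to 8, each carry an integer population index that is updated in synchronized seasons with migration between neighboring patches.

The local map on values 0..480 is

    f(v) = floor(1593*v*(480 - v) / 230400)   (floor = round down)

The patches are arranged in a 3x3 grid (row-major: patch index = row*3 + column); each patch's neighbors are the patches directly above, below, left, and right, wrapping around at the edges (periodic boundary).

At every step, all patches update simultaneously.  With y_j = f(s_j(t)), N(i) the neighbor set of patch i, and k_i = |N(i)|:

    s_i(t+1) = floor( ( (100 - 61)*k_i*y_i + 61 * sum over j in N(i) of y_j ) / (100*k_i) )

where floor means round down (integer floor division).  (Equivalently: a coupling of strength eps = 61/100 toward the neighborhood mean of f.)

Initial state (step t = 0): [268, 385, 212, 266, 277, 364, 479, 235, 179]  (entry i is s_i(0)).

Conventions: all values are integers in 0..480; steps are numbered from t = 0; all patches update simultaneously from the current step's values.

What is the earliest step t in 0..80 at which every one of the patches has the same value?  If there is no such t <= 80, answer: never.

Simulating step by step:
t=0: [268, 385, 212, 266, 277, 364, 479, 235, 179]  (not all equal)
t=1: [311, 337, 352, 317, 354, 349, 238, 310, 310]  (not all equal)
t=2: [354, 335, 331, 350, 329, 327, 376, 355, 353]  (not all equal)
t=3: [312, 328, 330, 315, 332, 333, 293, 311, 312]  (not all equal)
t=4: [358, 348, 347, 356, 346, 345, 367, 358, 357]  (not all equal)
t=5: [304, 312, 313, 306, 314, 315, 296, 304, 305]  (not all equal)
t=6: [367, 363, 363, 366, 362, 362, 371, 367, 367]  (not all equal)
t=7: [287, 291, 291, 288, 292, 292, 283, 287, 287]  (not all equal)
t=8: [381, 380, 380, 381, 380, 380, 383, 381, 381]  (not all equal)
t=9: [260, 261, 261, 260, 261, 261, 258, 260, 260]  (not all equal)
t=10: [395, 395, 395, 395, 395, 395, 395, 395, 395]  (all equal)

Answer: 10
Key observation: Synchronization is absorbing here: once all patches are equal they stay equal, and step 10 is the first all-equal step.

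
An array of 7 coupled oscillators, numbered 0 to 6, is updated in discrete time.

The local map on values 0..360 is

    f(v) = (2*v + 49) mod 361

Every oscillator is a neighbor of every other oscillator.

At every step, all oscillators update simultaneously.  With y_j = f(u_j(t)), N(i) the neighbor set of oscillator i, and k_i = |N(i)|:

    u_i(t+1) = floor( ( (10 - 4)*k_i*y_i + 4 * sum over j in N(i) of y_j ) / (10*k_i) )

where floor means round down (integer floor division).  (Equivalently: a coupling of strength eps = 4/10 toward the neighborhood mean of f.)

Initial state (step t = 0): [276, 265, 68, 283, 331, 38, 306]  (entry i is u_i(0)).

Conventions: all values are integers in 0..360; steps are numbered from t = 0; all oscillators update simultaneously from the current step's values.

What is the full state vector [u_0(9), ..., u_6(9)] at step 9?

Simulating step by step:
t=0: [276, 265, 68, 283, 331, 38, 306]
t=1: [239, 227, 210, 246, 298, 178, 271]
t=2: [165, 152, 134, 172, 228, 100, 199]
t=3: [89, 268, 249, 97, 156, 212, 125]
t=4: [207, 205, 185, 215, 86, 145, 245]
t=5: [128, 126, 105, 137, 192, 255, 169]
t=6: [261, 259, 237, 271, 137, 204, 112]
t=7: [212, 209, 186, 222, 272, 151, 245]
t=8: [137, 134, 110, 148, 201, 265, 173]
t=9: [278, 275, 249, 290, 154, 222, 124]

Answer: [278, 275, 249, 290, 154, 222, 124]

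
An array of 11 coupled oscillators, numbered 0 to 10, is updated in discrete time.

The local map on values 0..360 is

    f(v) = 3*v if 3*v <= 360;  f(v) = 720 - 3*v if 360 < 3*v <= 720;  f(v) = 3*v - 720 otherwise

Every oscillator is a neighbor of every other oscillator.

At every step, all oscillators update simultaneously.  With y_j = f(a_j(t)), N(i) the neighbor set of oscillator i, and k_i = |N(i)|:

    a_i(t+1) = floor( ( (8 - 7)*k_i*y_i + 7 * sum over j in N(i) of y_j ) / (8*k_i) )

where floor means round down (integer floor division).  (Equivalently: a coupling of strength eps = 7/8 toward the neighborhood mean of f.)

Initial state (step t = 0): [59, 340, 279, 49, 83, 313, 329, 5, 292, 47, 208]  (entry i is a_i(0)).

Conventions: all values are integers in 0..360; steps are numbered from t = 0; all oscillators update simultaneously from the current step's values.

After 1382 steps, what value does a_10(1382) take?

Answer: a_10(1382) = 207
Key observation: The state at step 3, [99, 99, 99, 99, 99, 99, 99, 99, 99, 99, 99], reappears at step 7: the system is in a cycle of period 4 from step 3 on.  Therefore the state at step 1382 equals the state at step 3 + ((1382 - 3) mod 4) = 6, which is [207, 207, 207, 207, 207, 207, 207, 207, 207, 207, 207].

Derivation:
t=0: [59, 340, 279, 49, 83, 313, 329, 5, 292, 47, 208]
t=1: [171, 176, 169, 170, 174, 173, 174, 165, 170, 170, 168]
t=2: [207, 206, 207, 207, 206, 207, 206, 207, 207, 207, 207]
t=3: [99, 99, 99, 99, 99, 99, 99, 99, 99, 99, 99]
t=4: [297, 297, 297, 297, 297, 297, 297, 297, 297, 297, 297]
t=5: [171, 171, 171, 171, 171, 171, 171, 171, 171, 171, 171]
t=6: [207, 207, 207, 207, 207, 207, 207, 207, 207, 207, 207]
t=7: [99, 99, 99, 99, 99, 99, 99, 99, 99, 99, 99]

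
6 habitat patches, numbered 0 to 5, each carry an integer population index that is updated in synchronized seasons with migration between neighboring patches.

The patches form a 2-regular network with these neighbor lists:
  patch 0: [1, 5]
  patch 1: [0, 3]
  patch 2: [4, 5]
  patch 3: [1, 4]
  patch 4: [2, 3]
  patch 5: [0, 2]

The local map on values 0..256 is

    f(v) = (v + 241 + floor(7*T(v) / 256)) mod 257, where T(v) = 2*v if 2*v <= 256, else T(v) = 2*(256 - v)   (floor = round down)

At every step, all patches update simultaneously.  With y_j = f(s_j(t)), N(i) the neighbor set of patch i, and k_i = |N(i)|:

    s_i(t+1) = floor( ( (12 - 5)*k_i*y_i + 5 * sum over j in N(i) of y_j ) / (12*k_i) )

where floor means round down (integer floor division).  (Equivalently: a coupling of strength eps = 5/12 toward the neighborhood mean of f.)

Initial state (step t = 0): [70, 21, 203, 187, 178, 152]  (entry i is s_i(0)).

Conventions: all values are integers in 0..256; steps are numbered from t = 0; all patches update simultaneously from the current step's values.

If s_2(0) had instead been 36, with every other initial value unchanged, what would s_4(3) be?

Answer: s_4(3) = 94
Key observation: This trace re-runs the system from the modified initial state.

Derivation:
t=0: [70, 21, 36, 187, 178, 152]
t=1: [63, 51, 76, 137, 137, 98]
t=2: [55, 58, 81, 108, 113, 74]
t=3: [46, 55, 74, 87, 94, 59]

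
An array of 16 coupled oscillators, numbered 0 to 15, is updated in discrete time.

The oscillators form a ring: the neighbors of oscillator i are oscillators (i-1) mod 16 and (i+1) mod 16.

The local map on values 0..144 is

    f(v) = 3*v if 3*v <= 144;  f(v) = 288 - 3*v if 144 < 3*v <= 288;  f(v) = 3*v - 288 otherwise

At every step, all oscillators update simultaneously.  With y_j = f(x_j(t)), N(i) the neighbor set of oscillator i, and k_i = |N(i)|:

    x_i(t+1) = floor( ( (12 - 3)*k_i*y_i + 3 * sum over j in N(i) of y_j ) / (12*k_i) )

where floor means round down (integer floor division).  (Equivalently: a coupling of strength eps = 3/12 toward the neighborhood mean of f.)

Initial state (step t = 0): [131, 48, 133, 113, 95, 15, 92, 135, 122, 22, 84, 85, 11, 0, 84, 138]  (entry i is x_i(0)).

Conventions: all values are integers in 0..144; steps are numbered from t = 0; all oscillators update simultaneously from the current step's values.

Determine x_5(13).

Answer: x_5(13) = 132

Derivation:
t=0: [131, 48, 133, 113, 95, 15, 92, 135, 122, 22, 84, 85, 11, 0, 84, 138]
t=1: [112, 135, 107, 52, 14, 35, 29, 99, 81, 63, 39, 33, 28, 8, 42, 112]
t=2: [56, 97, 55, 108, 61, 94, 79, 23, 47, 94, 112, 99, 78, 44, 103, 57]
t=3: [105, 32, 97, 55, 84, 24, 47, 75, 115, 28, 37, 19, 58, 108, 46, 105]
t=4: [35, 75, 29, 97, 51, 76, 122, 72, 61, 84, 100, 70, 97, 58, 111, 40]
t=5: [101, 71, 73, 30, 109, 71, 75, 76, 92, 41, 23, 60, 26, 91, 63, 108]
t=6: [25, 66, 72, 81, 49, 69, 64, 54, 31, 102, 80, 99, 73, 33, 80, 41]
t=7: [82, 85, 70, 60, 121, 90, 97, 118, 87, 31, 39, 21, 65, 88, 63, 107]
t=8: [39, 39, 76, 100, 72, 23, 12, 53, 40, 87, 107, 73, 80, 42, 81, 42]
t=9: [118, 109, 61, 25, 64, 65, 51, 116, 109, 39, 36, 61, 60, 106, 65, 114]
t=10: [61, 50, 93, 81, 93, 98, 120, 66, 51, 106, 108, 105, 97, 47, 80, 60]
t=11: [109, 117, 29, 36, 13, 14, 66, 93, 116, 43, 34, 25, 23, 112, 67, 100]
t=12: [38, 63, 86, 96, 48, 47, 73, 25, 62, 117, 102, 77, 67, 55, 72, 24]
t=13: [106, 92, 34, 21, 125, 132, 78, 77, 93, 62, 28, 55, 87, 112, 78, 77]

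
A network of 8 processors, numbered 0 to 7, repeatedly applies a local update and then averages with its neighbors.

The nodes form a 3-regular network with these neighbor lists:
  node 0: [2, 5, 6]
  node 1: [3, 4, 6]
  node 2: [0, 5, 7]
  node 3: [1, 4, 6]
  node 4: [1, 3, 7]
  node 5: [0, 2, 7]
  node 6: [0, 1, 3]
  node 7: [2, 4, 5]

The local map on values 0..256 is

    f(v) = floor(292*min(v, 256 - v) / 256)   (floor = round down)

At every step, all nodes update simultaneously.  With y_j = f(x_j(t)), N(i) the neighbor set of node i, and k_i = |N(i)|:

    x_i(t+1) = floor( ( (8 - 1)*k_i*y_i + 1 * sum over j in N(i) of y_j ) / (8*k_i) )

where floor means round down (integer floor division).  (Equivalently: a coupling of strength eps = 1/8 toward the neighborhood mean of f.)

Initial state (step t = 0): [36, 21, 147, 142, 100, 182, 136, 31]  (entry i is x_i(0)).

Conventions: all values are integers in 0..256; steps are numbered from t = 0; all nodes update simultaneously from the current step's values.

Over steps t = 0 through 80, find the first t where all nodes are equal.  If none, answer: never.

Simulating step by step:
t=0: [36, 21, 147, 142, 100, 182, 136, 31]  (not all equal)
t=1: [50, 35, 115, 125, 107, 81, 127, 44]  (not all equal)
t=2: [65, 51, 122, 136, 116, 90, 135, 58]  (not all equal)
t=3: [80, 67, 131, 132, 126, 100, 131, 73]  (not all equal)
t=4: [96, 84, 136, 138, 137, 112, 137, 89]  (not all equal)
t=5: [111, 99, 133, 132, 131, 125, 132, 104]  (not all equal)
t=6: [127, 115, 138, 139, 139, 140, 139, 120]  (not all equal)
t=7: [142, 131, 134, 132, 133, 132, 133, 135]  (not all equal)
t=8: [131, 141, 138, 140, 140, 140, 139, 138]  (not all equal)
t=9: [140, 131, 134, 132, 132, 132, 133, 133]  (not all equal)
t=10: [133, 141, 138, 141, 141, 140, 139, 140]  (not all equal)
t=11: [139, 131, 134, 131, 131, 132, 133, 132]  (not all equal)
t=12: [133, 141, 138, 141, 141, 140, 139, 140]  (not all equal)

Answer: never
Key observation: The state at step 10 reappears at step 12 — the system is in a cycle of period 2 from step 10 on.  No step 0..12 is synchronized, and the cycle repeats forever, so no step up to 80 (or ever) has all nodes equal.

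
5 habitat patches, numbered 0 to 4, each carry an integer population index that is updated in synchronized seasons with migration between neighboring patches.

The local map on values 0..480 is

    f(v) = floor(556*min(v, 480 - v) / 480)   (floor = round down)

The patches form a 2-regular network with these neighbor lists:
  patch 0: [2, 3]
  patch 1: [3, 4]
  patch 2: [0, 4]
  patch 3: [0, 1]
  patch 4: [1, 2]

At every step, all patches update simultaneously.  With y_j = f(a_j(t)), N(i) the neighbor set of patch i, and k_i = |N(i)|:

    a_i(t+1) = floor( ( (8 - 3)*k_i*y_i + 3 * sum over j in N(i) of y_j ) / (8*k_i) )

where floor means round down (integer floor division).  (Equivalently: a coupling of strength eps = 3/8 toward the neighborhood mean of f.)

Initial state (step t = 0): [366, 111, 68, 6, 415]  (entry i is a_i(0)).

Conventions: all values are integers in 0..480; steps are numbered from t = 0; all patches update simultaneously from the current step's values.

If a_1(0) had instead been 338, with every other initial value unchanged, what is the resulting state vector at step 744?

Simulating step by step:
t=0: [366, 338, 68, 6, 415]
t=1: [98, 117, 87, 59, 92]
t=2: [102, 117, 103, 89, 110]
t=3: [115, 127, 120, 111, 127]
t=4: [133, 143, 139, 132, 145]
t=5: [154, 162, 160, 154, 165]
t=6: [179, 186, 184, 179, 189]
t=7: [208, 214, 212, 208, 216]
t=8: [240, 246, 245, 241, 248]
t=9: [276, 271, 272, 275, 269]
t=10: [236, 241, 240, 237, 242]
t=11: [274, 275, 276, 274, 275]
t=12: [237, 237, 236, 237, 236]
t=13: [273, 273, 273, 274, 273]
t=14: [238, 238, 239, 238, 239]
t=15: [275, 275, 275, 275, 275]
t=16: [237, 237, 237, 237, 237]
t=17: [274, 274, 274, 274, 274]
t=18: [238, 238, 238, 238, 238]
t=19: [275, 275, 275, 275, 275]

Answer: [237, 237, 237, 237, 237]
Key observation: The state at step 15, [275, 275, 275, 275, 275], reappears at step 19: the system is in a cycle of period 4 from step 15 on.  Therefore the state at step 744 equals the state at step 15 + ((744 - 15) mod 4) = 16, which is [237, 237, 237, 237, 237].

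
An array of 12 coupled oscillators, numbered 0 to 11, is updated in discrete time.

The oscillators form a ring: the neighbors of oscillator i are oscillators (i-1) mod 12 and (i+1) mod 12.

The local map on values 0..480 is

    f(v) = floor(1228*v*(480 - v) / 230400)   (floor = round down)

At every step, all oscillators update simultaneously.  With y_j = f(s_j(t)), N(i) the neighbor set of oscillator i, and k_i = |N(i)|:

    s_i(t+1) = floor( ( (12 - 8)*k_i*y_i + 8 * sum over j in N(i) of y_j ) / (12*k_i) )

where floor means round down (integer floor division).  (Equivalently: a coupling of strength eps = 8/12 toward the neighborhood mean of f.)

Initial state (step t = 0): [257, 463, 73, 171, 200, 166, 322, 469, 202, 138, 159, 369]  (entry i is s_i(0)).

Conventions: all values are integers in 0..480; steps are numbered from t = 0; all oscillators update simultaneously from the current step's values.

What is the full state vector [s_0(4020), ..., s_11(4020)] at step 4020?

Answer: [292, 292, 292, 292, 292, 292, 292, 292, 292, 292, 292, 292]
Key observation: The state at step 7, [292, 292, 292, 292, 292, 292, 292, 292, 292, 292, 292, 292], reappears at step 8: the system is in a cycle of period 1 from step 7 on.  Therefore the state at step 4020 equals the state at step 7 + ((4020 - 7) mod 1) = 7, which is [292, 292, 292, 292, 292, 292, 292, 292, 292, 292, 292, 292].

Derivation:
t=0: [257, 463, 73, 171, 200, 166, 322, 469, 202, 138, 159, 369]
t=1: [188, 168, 160, 245, 285, 282, 191, 199, 192, 274, 247, 265]
t=2: [291, 281, 285, 291, 299, 295, 296, 295, 297, 300, 303, 300]
t=3: [292, 295, 295, 292, 290, 289, 290, 289, 288, 287, 286, 288]
t=4: [292, 290, 290, 291, 293, 293, 293, 293, 294, 294, 294, 293]
t=5: [292, 292, 293, 292, 292, 292, 292, 291, 291, 291, 291, 291]
t=6: [292, 292, 292, 292, 292, 292, 292, 292, 293, 293, 293, 292]
t=7: [292, 292, 292, 292, 292, 292, 292, 292, 292, 292, 292, 292]
t=8: [292, 292, 292, 292, 292, 292, 292, 292, 292, 292, 292, 292]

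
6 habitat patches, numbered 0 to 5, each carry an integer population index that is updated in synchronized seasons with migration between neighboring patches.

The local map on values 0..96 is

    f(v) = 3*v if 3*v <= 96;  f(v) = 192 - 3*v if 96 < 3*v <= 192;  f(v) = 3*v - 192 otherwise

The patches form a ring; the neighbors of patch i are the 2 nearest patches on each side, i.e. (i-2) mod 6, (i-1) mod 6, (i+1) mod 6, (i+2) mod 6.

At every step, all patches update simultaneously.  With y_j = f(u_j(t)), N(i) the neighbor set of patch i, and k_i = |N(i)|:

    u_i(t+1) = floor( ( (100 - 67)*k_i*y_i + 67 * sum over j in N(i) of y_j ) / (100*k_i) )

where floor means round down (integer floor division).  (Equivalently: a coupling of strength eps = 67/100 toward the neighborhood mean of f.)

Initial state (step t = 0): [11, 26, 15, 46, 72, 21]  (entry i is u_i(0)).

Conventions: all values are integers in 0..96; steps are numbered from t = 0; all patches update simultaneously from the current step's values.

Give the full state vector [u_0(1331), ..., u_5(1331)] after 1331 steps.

Simulating step by step:
t=0: [11, 26, 15, 46, 72, 21]
t=1: [46, 58, 46, 52, 40, 52]
t=2: [47, 36, 47, 42, 53, 42]
t=3: [56, 66, 56, 60, 50, 60]
t=4: [21, 14, 21, 18, 25, 18]
t=5: [59, 53, 59, 57, 63, 57]
t=6: [17, 22, 17, 18, 13, 18]
t=7: [52, 56, 52, 52, 48, 52]
t=8: [36, 32, 36, 36, 39, 36]
t=9: [84, 87, 84, 84, 81, 84]
t=10: [60, 62, 60, 60, 57, 60]
t=11: [12, 10, 12, 12, 14, 12]
t=12: [36, 34, 36, 36, 37, 36]
t=13: [84, 85, 84, 84, 83, 84]
t=14: [60, 60, 60, 60, 59, 60]
t=15: [12, 12, 12, 12, 12, 12]
t=16: [36, 36, 36, 36, 36, 36]
t=17: [84, 84, 84, 84, 84, 84]
t=18: [60, 60, 60, 60, 60, 60]
t=19: [12, 12, 12, 12, 12, 12]

Answer: [12, 12, 12, 12, 12, 12]
Key observation: The state at step 15, [12, 12, 12, 12, 12, 12], reappears at step 19: the system is in a cycle of period 4 from step 15 on.  Therefore the state at step 1331 equals the state at step 15 + ((1331 - 15) mod 4) = 15, which is [12, 12, 12, 12, 12, 12].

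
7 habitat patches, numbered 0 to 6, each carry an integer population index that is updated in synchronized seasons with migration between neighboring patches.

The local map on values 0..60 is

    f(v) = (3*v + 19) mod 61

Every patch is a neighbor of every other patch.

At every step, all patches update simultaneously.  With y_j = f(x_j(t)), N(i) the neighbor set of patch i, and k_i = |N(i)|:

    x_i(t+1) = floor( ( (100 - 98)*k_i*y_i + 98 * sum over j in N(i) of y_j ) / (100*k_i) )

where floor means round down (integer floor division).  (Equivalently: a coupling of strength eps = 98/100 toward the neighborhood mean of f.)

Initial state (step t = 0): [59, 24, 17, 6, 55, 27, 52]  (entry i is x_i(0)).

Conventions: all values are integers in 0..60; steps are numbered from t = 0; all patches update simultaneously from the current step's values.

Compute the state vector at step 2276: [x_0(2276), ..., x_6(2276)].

Answer: [33, 33, 33, 33, 33, 33, 33]
Key observation: The state at step 10, [17, 17, 17, 17, 17, 17, 17], reappears at step 20: the system is in a cycle of period 10 from step 10 on.  Therefore the state at step 2276 equals the state at step 10 + ((2276 - 10) mod 10) = 16, which is [33, 33, 33, 33, 33, 33, 33].

Derivation:
t=0: [59, 24, 17, 6, 55, 27, 52]
t=1: [27, 25, 28, 24, 29, 24, 22]
t=2: [34, 34, 33, 35, 33, 35, 36]
t=3: [31, 31, 31, 39, 31, 39, 38]
t=4: [32, 32, 32, 37, 32, 37, 38]
t=5: [31, 31, 31, 38, 31, 38, 38]
t=6: [31, 31, 31, 37, 31, 37, 37]
t=7: [29, 29, 29, 36, 29, 36, 36]
t=8: [25, 25, 25, 31, 25, 31, 31]
t=9: [41, 41, 41, 39, 41, 39, 39]
t=10: [17, 17, 17, 17, 17, 17, 17]
t=11: [9, 9, 9, 9, 9, 9, 9]
t=12: [46, 46, 46, 46, 46, 46, 46]
t=13: [35, 35, 35, 35, 35, 35, 35]
t=14: [2, 2, 2, 2, 2, 2, 2]
t=15: [25, 25, 25, 25, 25, 25, 25]
t=16: [33, 33, 33, 33, 33, 33, 33]
t=17: [57, 57, 57, 57, 57, 57, 57]
t=18: [7, 7, 7, 7, 7, 7, 7]
t=19: [40, 40, 40, 40, 40, 40, 40]
t=20: [17, 17, 17, 17, 17, 17, 17]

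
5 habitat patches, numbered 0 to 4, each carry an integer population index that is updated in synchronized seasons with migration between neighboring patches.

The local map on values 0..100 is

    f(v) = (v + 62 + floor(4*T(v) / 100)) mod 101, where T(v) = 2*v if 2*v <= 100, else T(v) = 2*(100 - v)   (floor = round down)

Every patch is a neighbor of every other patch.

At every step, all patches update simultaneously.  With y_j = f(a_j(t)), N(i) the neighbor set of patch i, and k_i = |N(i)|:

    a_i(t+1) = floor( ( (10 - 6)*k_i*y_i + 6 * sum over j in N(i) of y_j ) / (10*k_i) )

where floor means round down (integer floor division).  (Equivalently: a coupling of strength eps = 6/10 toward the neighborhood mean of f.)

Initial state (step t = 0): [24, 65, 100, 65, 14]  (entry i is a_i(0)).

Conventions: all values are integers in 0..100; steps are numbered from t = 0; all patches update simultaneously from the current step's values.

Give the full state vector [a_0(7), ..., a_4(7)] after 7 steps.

Answer: [32, 32, 32, 32, 32]

Derivation:
t=0: [24, 65, 100, 65, 14]
t=1: [63, 49, 57, 49, 61]
t=2: [21, 17, 19, 17, 20]
t=3: [82, 81, 81, 81, 82]
t=4: [43, 43, 43, 43, 43]
t=5: [7, 7, 7, 7, 7]
t=6: [69, 69, 69, 69, 69]
t=7: [32, 32, 32, 32, 32]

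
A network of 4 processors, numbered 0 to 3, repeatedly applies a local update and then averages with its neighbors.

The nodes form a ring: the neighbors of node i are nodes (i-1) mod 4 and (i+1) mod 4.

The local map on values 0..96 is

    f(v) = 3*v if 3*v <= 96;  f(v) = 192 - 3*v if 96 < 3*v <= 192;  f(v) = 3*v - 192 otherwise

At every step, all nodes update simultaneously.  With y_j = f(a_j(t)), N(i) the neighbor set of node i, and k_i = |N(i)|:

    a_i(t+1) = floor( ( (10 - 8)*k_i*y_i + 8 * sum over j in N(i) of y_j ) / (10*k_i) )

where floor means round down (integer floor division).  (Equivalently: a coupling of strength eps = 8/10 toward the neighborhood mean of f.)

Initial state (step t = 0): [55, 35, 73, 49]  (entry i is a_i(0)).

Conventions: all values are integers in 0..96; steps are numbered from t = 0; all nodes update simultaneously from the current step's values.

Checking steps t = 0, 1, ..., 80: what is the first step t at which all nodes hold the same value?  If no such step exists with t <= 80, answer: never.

Answer: 12
Key observation: Synchronization is absorbing here: once all nodes are equal they stay equal, and step 12 is the first all-equal step.

Derivation:
t=0: [55, 35, 73, 49]  (not all equal)
t=1: [58, 39, 58, 30]  (not all equal)
t=2: [69, 29, 69, 32]  (not all equal)
t=3: [76, 29, 76, 31]  (not all equal)
t=4: [79, 46, 79, 47]  (not all equal)
t=5: [51, 46, 51, 46]  (not all equal)
t=6: [51, 42, 51, 42]  (not all equal)
t=7: [60, 44, 60, 44]  (not all equal)
t=8: [50, 21, 50, 21]  (not all equal)
t=9: [58, 46, 58, 46]  (not all equal)
t=10: [46, 25, 46, 25]  (not all equal)
t=11: [70, 58, 70, 58]  (not all equal)
t=12: [18, 18, 18, 18]  (all equal)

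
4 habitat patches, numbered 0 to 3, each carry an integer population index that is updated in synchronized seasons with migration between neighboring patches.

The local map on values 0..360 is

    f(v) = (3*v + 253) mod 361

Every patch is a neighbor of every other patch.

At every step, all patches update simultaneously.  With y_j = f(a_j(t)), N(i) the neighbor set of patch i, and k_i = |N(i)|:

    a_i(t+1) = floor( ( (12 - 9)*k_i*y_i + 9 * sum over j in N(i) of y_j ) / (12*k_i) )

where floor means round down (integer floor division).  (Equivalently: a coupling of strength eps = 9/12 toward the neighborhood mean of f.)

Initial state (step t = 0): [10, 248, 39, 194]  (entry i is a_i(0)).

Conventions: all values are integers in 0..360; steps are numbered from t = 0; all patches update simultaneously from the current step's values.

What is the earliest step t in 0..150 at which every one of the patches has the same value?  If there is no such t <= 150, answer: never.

Answer: 1
Key observation: Synchronization is absorbing here: once all patches are equal they stay equal, and step 1 is the first all-equal step.

Derivation:
t=0: [10, 248, 39, 194]  (not all equal)
t=1: [170, 170, 170, 170]  (all equal)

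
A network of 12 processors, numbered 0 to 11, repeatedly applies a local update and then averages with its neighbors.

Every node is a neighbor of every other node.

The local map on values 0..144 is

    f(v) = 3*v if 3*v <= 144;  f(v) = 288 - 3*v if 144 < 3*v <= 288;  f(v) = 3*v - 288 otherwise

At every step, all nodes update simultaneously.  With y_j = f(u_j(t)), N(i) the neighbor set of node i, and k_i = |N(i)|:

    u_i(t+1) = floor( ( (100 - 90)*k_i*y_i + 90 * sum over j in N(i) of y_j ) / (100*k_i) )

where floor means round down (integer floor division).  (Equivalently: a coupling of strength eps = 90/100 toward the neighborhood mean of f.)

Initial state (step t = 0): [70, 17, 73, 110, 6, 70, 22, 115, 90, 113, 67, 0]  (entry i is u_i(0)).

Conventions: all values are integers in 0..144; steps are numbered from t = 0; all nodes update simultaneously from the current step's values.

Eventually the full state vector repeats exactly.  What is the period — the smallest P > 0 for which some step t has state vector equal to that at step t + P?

Simulating step by step:
t=0: [70, 17, 73, 110, 6, 70, 22, 115, 90, 113, 67, 0]
t=1: [51, 51, 51, 51, 50, 51, 51, 51, 50, 51, 51, 50]
t=2: [135, 135, 135, 135, 135, 135, 135, 135, 135, 135, 135, 135]
t=3: [117, 117, 117, 117, 117, 117, 117, 117, 117, 117, 117, 117]
t=4: [63, 63, 63, 63, 63, 63, 63, 63, 63, 63, 63, 63]
t=5: [99, 99, 99, 99, 99, 99, 99, 99, 99, 99, 99, 99]
t=6: [9, 9, 9, 9, 9, 9, 9, 9, 9, 9, 9, 9]
t=7: [27, 27, 27, 27, 27, 27, 27, 27, 27, 27, 27, 27]
t=8: [81, 81, 81, 81, 81, 81, 81, 81, 81, 81, 81, 81]
t=9: [45, 45, 45, 45, 45, 45, 45, 45, 45, 45, 45, 45]
t=10: [135, 135, 135, 135, 135, 135, 135, 135, 135, 135, 135, 135]

Answer: 8
Key observation: The state at step 2, [135, 135, 135, 135, 135, 135, 135, 135, 135, 135, 135, 135], reappears at step 10 — and no state repeats earlier — so the cycle the system enters has period 8.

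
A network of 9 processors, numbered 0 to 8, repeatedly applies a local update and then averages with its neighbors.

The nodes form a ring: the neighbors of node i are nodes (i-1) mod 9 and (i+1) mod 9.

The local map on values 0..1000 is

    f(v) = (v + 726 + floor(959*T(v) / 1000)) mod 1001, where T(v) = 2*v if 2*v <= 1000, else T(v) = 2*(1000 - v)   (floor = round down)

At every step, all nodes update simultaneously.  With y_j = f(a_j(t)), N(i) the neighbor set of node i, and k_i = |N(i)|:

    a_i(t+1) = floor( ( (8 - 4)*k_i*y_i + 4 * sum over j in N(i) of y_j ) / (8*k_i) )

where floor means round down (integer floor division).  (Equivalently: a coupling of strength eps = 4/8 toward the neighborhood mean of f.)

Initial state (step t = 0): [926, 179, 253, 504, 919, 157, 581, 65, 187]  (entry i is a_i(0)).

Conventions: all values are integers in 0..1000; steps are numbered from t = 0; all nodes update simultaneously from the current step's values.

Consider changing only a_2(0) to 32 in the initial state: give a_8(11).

Simulating step by step:
t=0: [926, 179, 32, 504, 919, 157, 581, 65, 187]
t=1: [525, 526, 516, 494, 490, 318, 328, 552, 561]
t=2: [151, 161, 165, 162, 280, 534, 537, 269, 137]
t=3: [162, 189, 200, 285, 358, 248, 239, 322, 230]
t=4: [266, 264, 362, 547, 635, 521, 489, 536, 413]
t=5: [606, 568, 549, 279, 105, 133, 153, 344, 627]
t=6: [89, 115, 233, 311, 178, 107, 295, 423, 236]
t=7: [610, 377, 375, 478, 289, 225, 541, 729, 692]
t=8: [248, 637, 645, 405, 408, 368, 411, 524, 266]
t=9: [363, 152, 265, 694, 883, 858, 701, 436, 402]
t=10: [658, 404, 292, 334, 630, 885, 962, 972, 894]
t=11: [449, 605, 689, 509, 413, 620, 774, 770, 607]

Answer: a_8(11) = 607
Key observation: This trace re-runs the system from the modified initial state.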